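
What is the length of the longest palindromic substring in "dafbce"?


Input: "dafbce"
Checking substrings for palindromes:
  No multi-char palindromic substrings found
Longest palindromic substring: "d" with length 1

1


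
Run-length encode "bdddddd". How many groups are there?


Input: bdddddd
Scanning for consecutive runs:
  Group 1: 'b' x 1 (positions 0-0)
  Group 2: 'd' x 6 (positions 1-6)
Total groups: 2

2


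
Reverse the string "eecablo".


Input: eecablo
Reading characters right to left:
  Position 6: 'o'
  Position 5: 'l'
  Position 4: 'b'
  Position 3: 'a'
  Position 2: 'c'
  Position 1: 'e'
  Position 0: 'e'
Reversed: olbacee

olbacee


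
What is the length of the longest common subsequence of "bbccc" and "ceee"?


LCS of "bbccc" and "ceee"
DP table:
           c    e    e    e
      0    0    0    0    0
  b   0    0    0    0    0
  b   0    0    0    0    0
  c   0    1    1    1    1
  c   0    1    1    1    1
  c   0    1    1    1    1
LCS length = dp[5][4] = 1

1


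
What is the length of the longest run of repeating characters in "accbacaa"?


Input: "accbacaa"
Scanning for longest run:
  Position 1 ('c'): new char, reset run to 1
  Position 2 ('c'): continues run of 'c', length=2
  Position 3 ('b'): new char, reset run to 1
  Position 4 ('a'): new char, reset run to 1
  Position 5 ('c'): new char, reset run to 1
  Position 6 ('a'): new char, reset run to 1
  Position 7 ('a'): continues run of 'a', length=2
Longest run: 'c' with length 2

2


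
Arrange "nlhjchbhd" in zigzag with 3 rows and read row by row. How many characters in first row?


Zigzag "nlhjchbhd" into 3 rows:
Placing characters:
  'n' => row 0
  'l' => row 1
  'h' => row 2
  'j' => row 1
  'c' => row 0
  'h' => row 1
  'b' => row 2
  'h' => row 1
  'd' => row 0
Rows:
  Row 0: "ncd"
  Row 1: "ljhh"
  Row 2: "hb"
First row length: 3

3


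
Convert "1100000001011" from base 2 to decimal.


Input: "1100000001011" in base 2
Positional expansion:
  Digit '1' (value 1) x 2^12 = 4096
  Digit '1' (value 1) x 2^11 = 2048
  Digit '0' (value 0) x 2^10 = 0
  Digit '0' (value 0) x 2^9 = 0
  Digit '0' (value 0) x 2^8 = 0
  Digit '0' (value 0) x 2^7 = 0
  Digit '0' (value 0) x 2^6 = 0
  Digit '0' (value 0) x 2^5 = 0
  Digit '0' (value 0) x 2^4 = 0
  Digit '1' (value 1) x 2^3 = 8
  Digit '0' (value 0) x 2^2 = 0
  Digit '1' (value 1) x 2^1 = 2
  Digit '1' (value 1) x 2^0 = 1
Sum = 6155

6155


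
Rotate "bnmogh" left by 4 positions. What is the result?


Input: "bnmogh", rotate left by 4
First 4 characters: "bnmo"
Remaining characters: "gh"
Concatenate remaining + first: "gh" + "bnmo" = "ghbnmo"

ghbnmo


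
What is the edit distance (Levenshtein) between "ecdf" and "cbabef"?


Computing edit distance: "ecdf" -> "cbabef"
DP table:
           c    b    a    b    e    f
      0    1    2    3    4    5    6
  e   1    1    2    3    4    4    5
  c   2    1    2    3    4    5    5
  d   3    2    2    3    4    5    6
  f   4    3    3    3    4    5    5
Edit distance = dp[4][6] = 5

5


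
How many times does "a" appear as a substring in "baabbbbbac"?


Searching for "a" in "baabbbbbac"
Scanning each position:
  Position 0: "b" => no
  Position 1: "a" => MATCH
  Position 2: "a" => MATCH
  Position 3: "b" => no
  Position 4: "b" => no
  Position 5: "b" => no
  Position 6: "b" => no
  Position 7: "b" => no
  Position 8: "a" => MATCH
  Position 9: "c" => no
Total occurrences: 3

3


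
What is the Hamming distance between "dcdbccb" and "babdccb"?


Comparing "dcdbccb" and "babdccb" position by position:
  Position 0: 'd' vs 'b' => differ
  Position 1: 'c' vs 'a' => differ
  Position 2: 'd' vs 'b' => differ
  Position 3: 'b' vs 'd' => differ
  Position 4: 'c' vs 'c' => same
  Position 5: 'c' vs 'c' => same
  Position 6: 'b' vs 'b' => same
Total differences (Hamming distance): 4

4


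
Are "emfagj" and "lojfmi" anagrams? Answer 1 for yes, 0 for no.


Strings: "emfagj", "lojfmi"
Sorted first:  aefgjm
Sorted second: fijlmo
Differ at position 0: 'a' vs 'f' => not anagrams

0


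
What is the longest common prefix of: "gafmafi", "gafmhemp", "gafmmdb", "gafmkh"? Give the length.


Words: gafmafi, gafmhemp, gafmmdb, gafmkh
  Position 0: all 'g' => match
  Position 1: all 'a' => match
  Position 2: all 'f' => match
  Position 3: all 'm' => match
  Position 4: ('a', 'h', 'm', 'k') => mismatch, stop
LCP = "gafm" (length 4)

4


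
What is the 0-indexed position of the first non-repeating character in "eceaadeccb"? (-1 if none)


Input: eceaadeccb
Character frequencies:
  'a': 2
  'b': 1
  'c': 3
  'd': 1
  'e': 3
Scanning left to right for freq == 1:
  Position 0 ('e'): freq=3, skip
  Position 1 ('c'): freq=3, skip
  Position 2 ('e'): freq=3, skip
  Position 3 ('a'): freq=2, skip
  Position 4 ('a'): freq=2, skip
  Position 5 ('d'): unique! => answer = 5

5


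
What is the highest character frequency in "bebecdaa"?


Input: bebecdaa
Character counts:
  'a': 2
  'b': 2
  'c': 1
  'd': 1
  'e': 2
Maximum frequency: 2

2


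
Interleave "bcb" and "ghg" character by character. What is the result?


Interleaving "bcb" and "ghg":
  Position 0: 'b' from first, 'g' from second => "bg"
  Position 1: 'c' from first, 'h' from second => "ch"
  Position 2: 'b' from first, 'g' from second => "bg"
Result: bgchbg

bgchbg


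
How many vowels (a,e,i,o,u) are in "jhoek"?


Input: jhoek
Checking each character:
  'j' at position 0: consonant
  'h' at position 1: consonant
  'o' at position 2: vowel (running total: 1)
  'e' at position 3: vowel (running total: 2)
  'k' at position 4: consonant
Total vowels: 2

2


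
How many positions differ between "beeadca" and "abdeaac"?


Comparing "beeadca" and "abdeaac" position by position:
  Position 0: 'b' vs 'a' => DIFFER
  Position 1: 'e' vs 'b' => DIFFER
  Position 2: 'e' vs 'd' => DIFFER
  Position 3: 'a' vs 'e' => DIFFER
  Position 4: 'd' vs 'a' => DIFFER
  Position 5: 'c' vs 'a' => DIFFER
  Position 6: 'a' vs 'c' => DIFFER
Positions that differ: 7

7


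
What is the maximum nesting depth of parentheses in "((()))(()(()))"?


Input: "((()))(()(()))"
Tracking depth:
  Position 0 '(': depth becomes 1
  Position 1 '(': depth becomes 2
  Position 2 '(': depth becomes 3
  Position 3 ')': depth becomes 2
  Position 4 ')': depth becomes 1
  Position 5 ')': depth becomes 0
  Position 6 '(': depth becomes 1
  Position 7 '(': depth becomes 2
  Position 8 ')': depth becomes 1
  Position 9 '(': depth becomes 2
  Position 10 '(': depth becomes 3
  Position 11 ')': depth becomes 2
  Position 12 ')': depth becomes 1
  Position 13 ')': depth becomes 0
Maximum depth reached: 3

3


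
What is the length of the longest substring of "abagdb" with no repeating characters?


Input: "abagdb"
Sliding window (track last position of each char):
  Position 0 ('a'): window [0,0] length 1 -- new best
  Position 1 ('b'): window [0,1] length 2 -- new best
  Position 2 ('a'): repeat (last at 0), move window start to 1
  Position 2 ('a'): window [1,2] length 2
  Position 3 ('g'): window [1,3] length 3 -- new best
  Position 4 ('d'): window [1,4] length 4 -- new best
  Position 5 ('b'): repeat (last at 1), move window start to 2
  Position 5 ('b'): window [2,5] length 4
Longest substring with no repeats: "bagd" with length 4

4


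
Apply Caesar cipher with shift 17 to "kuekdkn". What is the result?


Caesar cipher: shift "kuekdkn" by 17
  'k' (pos 10) + 17 = pos 1 = 'b'
  'u' (pos 20) + 17 = pos 11 = 'l'
  'e' (pos 4) + 17 = pos 21 = 'v'
  'k' (pos 10) + 17 = pos 1 = 'b'
  'd' (pos 3) + 17 = pos 20 = 'u'
  'k' (pos 10) + 17 = pos 1 = 'b'
  'n' (pos 13) + 17 = pos 4 = 'e'
Result: blvbube

blvbube


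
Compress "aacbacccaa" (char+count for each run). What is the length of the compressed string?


Input: aacbacccaa
Runs:
  'a' x 2 => "a2"
  'c' x 1 => "c1"
  'b' x 1 => "b1"
  'a' x 1 => "a1"
  'c' x 3 => "c3"
  'a' x 2 => "a2"
Compressed: "a2c1b1a1c3a2"
Compressed length: 12

12


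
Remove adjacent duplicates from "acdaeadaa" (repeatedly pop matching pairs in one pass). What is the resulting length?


Input: acdaeadaa
Stack-based adjacent duplicate removal:
  Read 'a': push. Stack: a
  Read 'c': push. Stack: ac
  Read 'd': push. Stack: acd
  Read 'a': push. Stack: acda
  Read 'e': push. Stack: acdae
  Read 'a': push. Stack: acdaea
  Read 'd': push. Stack: acdaead
  Read 'a': push. Stack: acdaeada
  Read 'a': matches stack top 'a' => pop. Stack: acdaead
Final stack: "acdaead" (length 7)

7


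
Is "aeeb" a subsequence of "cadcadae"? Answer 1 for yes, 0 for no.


Check if "aeeb" is a subsequence of "cadcadae"
Greedy scan:
  Position 0 ('c'): no match needed
  Position 1 ('a'): matches sub[0] = 'a'
  Position 2 ('d'): no match needed
  Position 3 ('c'): no match needed
  Position 4 ('a'): no match needed
  Position 5 ('d'): no match needed
  Position 6 ('a'): no match needed
  Position 7 ('e'): matches sub[1] = 'e'
Only matched 2/4 characters => not a subsequence

0


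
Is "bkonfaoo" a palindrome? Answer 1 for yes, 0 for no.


Input: bkonfaoo
Reversed: ooafnokb
  Compare pos 0 ('b') with pos 7 ('o'): MISMATCH
  Compare pos 1 ('k') with pos 6 ('o'): MISMATCH
  Compare pos 2 ('o') with pos 5 ('a'): MISMATCH
  Compare pos 3 ('n') with pos 4 ('f'): MISMATCH
Result: not a palindrome

0


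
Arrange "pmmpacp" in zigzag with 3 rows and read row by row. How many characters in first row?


Zigzag "pmmpacp" into 3 rows:
Placing characters:
  'p' => row 0
  'm' => row 1
  'm' => row 2
  'p' => row 1
  'a' => row 0
  'c' => row 1
  'p' => row 2
Rows:
  Row 0: "pa"
  Row 1: "mpc"
  Row 2: "mp"
First row length: 2

2


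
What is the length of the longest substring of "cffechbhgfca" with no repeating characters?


Input: "cffechbhgfca"
Sliding window (track last position of each char):
  Position 0 ('c'): window [0,0] length 1 -- new best
  Position 1 ('f'): window [0,1] length 2 -- new best
  Position 2 ('f'): repeat (last at 1), move window start to 2
  Position 2 ('f'): window [2,2] length 1
  Position 3 ('e'): window [2,3] length 2
  Position 4 ('c'): window [2,4] length 3 -- new best
  Position 5 ('h'): window [2,5] length 4 -- new best
  Position 6 ('b'): window [2,6] length 5 -- new best
  Position 7 ('h'): repeat (last at 5), move window start to 6
  Position 7 ('h'): window [6,7] length 2
  Position 8 ('g'): window [6,8] length 3
  Position 9 ('f'): window [6,9] length 4
  Position 10 ('c'): window [6,10] length 5
  Position 11 ('a'): window [6,11] length 6 -- new best
Longest substring with no repeats: "bhgfca" with length 6

6


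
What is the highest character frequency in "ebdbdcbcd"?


Input: ebdbdcbcd
Character counts:
  'b': 3
  'c': 2
  'd': 3
  'e': 1
Maximum frequency: 3

3


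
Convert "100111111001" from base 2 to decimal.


Input: "100111111001" in base 2
Positional expansion:
  Digit '1' (value 1) x 2^11 = 2048
  Digit '0' (value 0) x 2^10 = 0
  Digit '0' (value 0) x 2^9 = 0
  Digit '1' (value 1) x 2^8 = 256
  Digit '1' (value 1) x 2^7 = 128
  Digit '1' (value 1) x 2^6 = 64
  Digit '1' (value 1) x 2^5 = 32
  Digit '1' (value 1) x 2^4 = 16
  Digit '1' (value 1) x 2^3 = 8
  Digit '0' (value 0) x 2^2 = 0
  Digit '0' (value 0) x 2^1 = 0
  Digit '1' (value 1) x 2^0 = 1
Sum = 2553

2553


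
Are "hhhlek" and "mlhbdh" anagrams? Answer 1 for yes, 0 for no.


Strings: "hhhlek", "mlhbdh"
Sorted first:  ehhhkl
Sorted second: bdhhlm
Differ at position 0: 'e' vs 'b' => not anagrams

0


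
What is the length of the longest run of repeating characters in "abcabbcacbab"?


Input: "abcabbcacbab"
Scanning for longest run:
  Position 1 ('b'): new char, reset run to 1
  Position 2 ('c'): new char, reset run to 1
  Position 3 ('a'): new char, reset run to 1
  Position 4 ('b'): new char, reset run to 1
  Position 5 ('b'): continues run of 'b', length=2
  Position 6 ('c'): new char, reset run to 1
  Position 7 ('a'): new char, reset run to 1
  Position 8 ('c'): new char, reset run to 1
  Position 9 ('b'): new char, reset run to 1
  Position 10 ('a'): new char, reset run to 1
  Position 11 ('b'): new char, reset run to 1
Longest run: 'b' with length 2

2


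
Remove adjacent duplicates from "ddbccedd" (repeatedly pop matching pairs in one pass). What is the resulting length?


Input: ddbccedd
Stack-based adjacent duplicate removal:
  Read 'd': push. Stack: d
  Read 'd': matches stack top 'd' => pop. Stack: (empty)
  Read 'b': push. Stack: b
  Read 'c': push. Stack: bc
  Read 'c': matches stack top 'c' => pop. Stack: b
  Read 'e': push. Stack: be
  Read 'd': push. Stack: bed
  Read 'd': matches stack top 'd' => pop. Stack: be
Final stack: "be" (length 2)

2


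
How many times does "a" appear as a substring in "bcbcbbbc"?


Searching for "a" in "bcbcbbbc"
Scanning each position:
  Position 0: "b" => no
  Position 1: "c" => no
  Position 2: "b" => no
  Position 3: "c" => no
  Position 4: "b" => no
  Position 5: "b" => no
  Position 6: "b" => no
  Position 7: "c" => no
Total occurrences: 0

0


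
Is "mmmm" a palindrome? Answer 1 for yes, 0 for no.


Input: mmmm
Reversed: mmmm
  Compare pos 0 ('m') with pos 3 ('m'): match
  Compare pos 1 ('m') with pos 2 ('m'): match
Result: palindrome

1


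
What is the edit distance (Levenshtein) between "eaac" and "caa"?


Computing edit distance: "eaac" -> "caa"
DP table:
           c    a    a
      0    1    2    3
  e   1    1    2    3
  a   2    2    1    2
  a   3    3    2    1
  c   4    3    3    2
Edit distance = dp[4][3] = 2

2


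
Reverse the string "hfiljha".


Input: hfiljha
Reading characters right to left:
  Position 6: 'a'
  Position 5: 'h'
  Position 4: 'j'
  Position 3: 'l'
  Position 2: 'i'
  Position 1: 'f'
  Position 0: 'h'
Reversed: ahjlifh

ahjlifh


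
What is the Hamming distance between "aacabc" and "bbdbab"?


Comparing "aacabc" and "bbdbab" position by position:
  Position 0: 'a' vs 'b' => differ
  Position 1: 'a' vs 'b' => differ
  Position 2: 'c' vs 'd' => differ
  Position 3: 'a' vs 'b' => differ
  Position 4: 'b' vs 'a' => differ
  Position 5: 'c' vs 'b' => differ
Total differences (Hamming distance): 6

6


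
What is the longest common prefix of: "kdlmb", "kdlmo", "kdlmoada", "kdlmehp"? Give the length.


Words: kdlmb, kdlmo, kdlmoada, kdlmehp
  Position 0: all 'k' => match
  Position 1: all 'd' => match
  Position 2: all 'l' => match
  Position 3: all 'm' => match
  Position 4: ('b', 'o', 'o', 'e') => mismatch, stop
LCP = "kdlm" (length 4)

4


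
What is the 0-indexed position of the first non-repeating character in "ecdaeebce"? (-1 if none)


Input: ecdaeebce
Character frequencies:
  'a': 1
  'b': 1
  'c': 2
  'd': 1
  'e': 4
Scanning left to right for freq == 1:
  Position 0 ('e'): freq=4, skip
  Position 1 ('c'): freq=2, skip
  Position 2 ('d'): unique! => answer = 2

2


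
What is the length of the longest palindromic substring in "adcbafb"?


Input: "adcbafb"
Checking substrings for palindromes:
  No multi-char palindromic substrings found
Longest palindromic substring: "a" with length 1

1


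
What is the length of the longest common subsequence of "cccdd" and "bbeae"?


LCS of "cccdd" and "bbeae"
DP table:
           b    b    e    a    e
      0    0    0    0    0    0
  c   0    0    0    0    0    0
  c   0    0    0    0    0    0
  c   0    0    0    0    0    0
  d   0    0    0    0    0    0
  d   0    0    0    0    0    0
LCS length = dp[5][5] = 0

0


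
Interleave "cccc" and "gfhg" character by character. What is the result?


Interleaving "cccc" and "gfhg":
  Position 0: 'c' from first, 'g' from second => "cg"
  Position 1: 'c' from first, 'f' from second => "cf"
  Position 2: 'c' from first, 'h' from second => "ch"
  Position 3: 'c' from first, 'g' from second => "cg"
Result: cgcfchcg

cgcfchcg


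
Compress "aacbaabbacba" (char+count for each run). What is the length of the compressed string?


Input: aacbaabbacba
Runs:
  'a' x 2 => "a2"
  'c' x 1 => "c1"
  'b' x 1 => "b1"
  'a' x 2 => "a2"
  'b' x 2 => "b2"
  'a' x 1 => "a1"
  'c' x 1 => "c1"
  'b' x 1 => "b1"
  'a' x 1 => "a1"
Compressed: "a2c1b1a2b2a1c1b1a1"
Compressed length: 18

18


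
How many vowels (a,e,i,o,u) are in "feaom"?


Input: feaom
Checking each character:
  'f' at position 0: consonant
  'e' at position 1: vowel (running total: 1)
  'a' at position 2: vowel (running total: 2)
  'o' at position 3: vowel (running total: 3)
  'm' at position 4: consonant
Total vowels: 3

3


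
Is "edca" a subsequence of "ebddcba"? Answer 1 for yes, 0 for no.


Check if "edca" is a subsequence of "ebddcba"
Greedy scan:
  Position 0 ('e'): matches sub[0] = 'e'
  Position 1 ('b'): no match needed
  Position 2 ('d'): matches sub[1] = 'd'
  Position 3 ('d'): no match needed
  Position 4 ('c'): matches sub[2] = 'c'
  Position 5 ('b'): no match needed
  Position 6 ('a'): matches sub[3] = 'a'
All 4 characters matched => is a subsequence

1


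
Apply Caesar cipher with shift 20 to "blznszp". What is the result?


Caesar cipher: shift "blznszp" by 20
  'b' (pos 1) + 20 = pos 21 = 'v'
  'l' (pos 11) + 20 = pos 5 = 'f'
  'z' (pos 25) + 20 = pos 19 = 't'
  'n' (pos 13) + 20 = pos 7 = 'h'
  's' (pos 18) + 20 = pos 12 = 'm'
  'z' (pos 25) + 20 = pos 19 = 't'
  'p' (pos 15) + 20 = pos 9 = 'j'
Result: vfthmtj

vfthmtj


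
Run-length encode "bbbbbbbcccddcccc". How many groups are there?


Input: bbbbbbbcccddcccc
Scanning for consecutive runs:
  Group 1: 'b' x 7 (positions 0-6)
  Group 2: 'c' x 3 (positions 7-9)
  Group 3: 'd' x 2 (positions 10-11)
  Group 4: 'c' x 4 (positions 12-15)
Total groups: 4

4


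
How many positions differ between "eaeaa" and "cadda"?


Comparing "eaeaa" and "cadda" position by position:
  Position 0: 'e' vs 'c' => DIFFER
  Position 1: 'a' vs 'a' => same
  Position 2: 'e' vs 'd' => DIFFER
  Position 3: 'a' vs 'd' => DIFFER
  Position 4: 'a' vs 'a' => same
Positions that differ: 3

3


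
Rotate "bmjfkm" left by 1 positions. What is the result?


Input: "bmjfkm", rotate left by 1
First 1 characters: "b"
Remaining characters: "mjfkm"
Concatenate remaining + first: "mjfkm" + "b" = "mjfkmb"

mjfkmb


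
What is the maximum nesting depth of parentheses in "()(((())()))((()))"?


Input: "()(((())()))((()))"
Tracking depth:
  Position 0 '(': depth becomes 1
  Position 1 ')': depth becomes 0
  Position 2 '(': depth becomes 1
  Position 3 '(': depth becomes 2
  Position 4 '(': depth becomes 3
  Position 5 '(': depth becomes 4
  Position 6 ')': depth becomes 3
  Position 7 ')': depth becomes 2
  Position 8 '(': depth becomes 3
  Position 9 ')': depth becomes 2
  Position 10 ')': depth becomes 1
  Position 11 ')': depth becomes 0
  Position 12 '(': depth becomes 1
  Position 13 '(': depth becomes 2
  Position 14 '(': depth becomes 3
  Position 15 ')': depth becomes 2
  Position 16 ')': depth becomes 1
  Position 17 ')': depth becomes 0
Maximum depth reached: 4

4


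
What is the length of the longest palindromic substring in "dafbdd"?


Input: "dafbdd"
Checking substrings for palindromes:
  [4:6] "dd" (len 2) => palindrome
Longest palindromic substring: "dd" with length 2

2


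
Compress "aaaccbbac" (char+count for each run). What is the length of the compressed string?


Input: aaaccbbac
Runs:
  'a' x 3 => "a3"
  'c' x 2 => "c2"
  'b' x 2 => "b2"
  'a' x 1 => "a1"
  'c' x 1 => "c1"
Compressed: "a3c2b2a1c1"
Compressed length: 10

10


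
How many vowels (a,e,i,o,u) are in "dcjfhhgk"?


Input: dcjfhhgk
Checking each character:
  'd' at position 0: consonant
  'c' at position 1: consonant
  'j' at position 2: consonant
  'f' at position 3: consonant
  'h' at position 4: consonant
  'h' at position 5: consonant
  'g' at position 6: consonant
  'k' at position 7: consonant
Total vowels: 0

0


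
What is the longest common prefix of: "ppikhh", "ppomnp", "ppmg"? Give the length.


Words: ppikhh, ppomnp, ppmg
  Position 0: all 'p' => match
  Position 1: all 'p' => match
  Position 2: ('i', 'o', 'm') => mismatch, stop
LCP = "pp" (length 2)

2


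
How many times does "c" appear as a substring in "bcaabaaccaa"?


Searching for "c" in "bcaabaaccaa"
Scanning each position:
  Position 0: "b" => no
  Position 1: "c" => MATCH
  Position 2: "a" => no
  Position 3: "a" => no
  Position 4: "b" => no
  Position 5: "a" => no
  Position 6: "a" => no
  Position 7: "c" => MATCH
  Position 8: "c" => MATCH
  Position 9: "a" => no
  Position 10: "a" => no
Total occurrences: 3

3


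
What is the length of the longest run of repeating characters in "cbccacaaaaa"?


Input: "cbccacaaaaa"
Scanning for longest run:
  Position 1 ('b'): new char, reset run to 1
  Position 2 ('c'): new char, reset run to 1
  Position 3 ('c'): continues run of 'c', length=2
  Position 4 ('a'): new char, reset run to 1
  Position 5 ('c'): new char, reset run to 1
  Position 6 ('a'): new char, reset run to 1
  Position 7 ('a'): continues run of 'a', length=2
  Position 8 ('a'): continues run of 'a', length=3
  Position 9 ('a'): continues run of 'a', length=4
  Position 10 ('a'): continues run of 'a', length=5
Longest run: 'a' with length 5

5


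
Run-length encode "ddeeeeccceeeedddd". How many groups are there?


Input: ddeeeeccceeeedddd
Scanning for consecutive runs:
  Group 1: 'd' x 2 (positions 0-1)
  Group 2: 'e' x 4 (positions 2-5)
  Group 3: 'c' x 3 (positions 6-8)
  Group 4: 'e' x 4 (positions 9-12)
  Group 5: 'd' x 4 (positions 13-16)
Total groups: 5

5


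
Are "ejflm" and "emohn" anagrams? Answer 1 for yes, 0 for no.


Strings: "ejflm", "emohn"
Sorted first:  efjlm
Sorted second: ehmno
Differ at position 1: 'f' vs 'h' => not anagrams

0


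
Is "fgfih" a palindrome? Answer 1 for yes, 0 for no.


Input: fgfih
Reversed: hifgf
  Compare pos 0 ('f') with pos 4 ('h'): MISMATCH
  Compare pos 1 ('g') with pos 3 ('i'): MISMATCH
Result: not a palindrome

0


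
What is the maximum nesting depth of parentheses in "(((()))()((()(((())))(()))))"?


Input: "(((()))()((()(((())))(()))))"
Tracking depth:
  Position 0 '(': depth becomes 1
  Position 1 '(': depth becomes 2
  Position 2 '(': depth becomes 3
  Position 3 '(': depth becomes 4
  Position 4 ')': depth becomes 3
  Position 5 ')': depth becomes 2
  Position 6 ')': depth becomes 1
  Position 7 '(': depth becomes 2
  Position 8 ')': depth becomes 1
  Position 9 '(': depth becomes 2
  Position 10 '(': depth becomes 3
  Position 11 '(': depth becomes 4
  Position 12 ')': depth becomes 3
  Position 13 '(': depth becomes 4
  Position 14 '(': depth becomes 5
  Position 15 '(': depth becomes 6
  Position 16 '(': depth becomes 7
  Position 17 ')': depth becomes 6
  Position 18 ')': depth becomes 5
  Position 19 ')': depth becomes 4
  Position 20 ')': depth becomes 3
  Position 21 '(': depth becomes 4
  Position 22 '(': depth becomes 5
  Position 23 ')': depth becomes 4
  Position 24 ')': depth becomes 3
  Position 25 ')': depth becomes 2
  Position 26 ')': depth becomes 1
  Position 27 ')': depth becomes 0
Maximum depth reached: 7

7


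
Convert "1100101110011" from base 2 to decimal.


Input: "1100101110011" in base 2
Positional expansion:
  Digit '1' (value 1) x 2^12 = 4096
  Digit '1' (value 1) x 2^11 = 2048
  Digit '0' (value 0) x 2^10 = 0
  Digit '0' (value 0) x 2^9 = 0
  Digit '1' (value 1) x 2^8 = 256
  Digit '0' (value 0) x 2^7 = 0
  Digit '1' (value 1) x 2^6 = 64
  Digit '1' (value 1) x 2^5 = 32
  Digit '1' (value 1) x 2^4 = 16
  Digit '0' (value 0) x 2^3 = 0
  Digit '0' (value 0) x 2^2 = 0
  Digit '1' (value 1) x 2^1 = 2
  Digit '1' (value 1) x 2^0 = 1
Sum = 6515

6515


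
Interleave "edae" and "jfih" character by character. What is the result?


Interleaving "edae" and "jfih":
  Position 0: 'e' from first, 'j' from second => "ej"
  Position 1: 'd' from first, 'f' from second => "df"
  Position 2: 'a' from first, 'i' from second => "ai"
  Position 3: 'e' from first, 'h' from second => "eh"
Result: ejdfaieh

ejdfaieh


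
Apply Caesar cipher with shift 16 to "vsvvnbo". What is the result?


Caesar cipher: shift "vsvvnbo" by 16
  'v' (pos 21) + 16 = pos 11 = 'l'
  's' (pos 18) + 16 = pos 8 = 'i'
  'v' (pos 21) + 16 = pos 11 = 'l'
  'v' (pos 21) + 16 = pos 11 = 'l'
  'n' (pos 13) + 16 = pos 3 = 'd'
  'b' (pos 1) + 16 = pos 17 = 'r'
  'o' (pos 14) + 16 = pos 4 = 'e'
Result: lilldre

lilldre


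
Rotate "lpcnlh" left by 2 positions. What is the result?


Input: "lpcnlh", rotate left by 2
First 2 characters: "lp"
Remaining characters: "cnlh"
Concatenate remaining + first: "cnlh" + "lp" = "cnlhlp"

cnlhlp


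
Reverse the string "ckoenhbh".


Input: ckoenhbh
Reading characters right to left:
  Position 7: 'h'
  Position 6: 'b'
  Position 5: 'h'
  Position 4: 'n'
  Position 3: 'e'
  Position 2: 'o'
  Position 1: 'k'
  Position 0: 'c'
Reversed: hbhneokc

hbhneokc


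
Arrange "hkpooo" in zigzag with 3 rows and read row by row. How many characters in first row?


Zigzag "hkpooo" into 3 rows:
Placing characters:
  'h' => row 0
  'k' => row 1
  'p' => row 2
  'o' => row 1
  'o' => row 0
  'o' => row 1
Rows:
  Row 0: "ho"
  Row 1: "koo"
  Row 2: "p"
First row length: 2

2


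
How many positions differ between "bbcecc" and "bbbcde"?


Comparing "bbcecc" and "bbbcde" position by position:
  Position 0: 'b' vs 'b' => same
  Position 1: 'b' vs 'b' => same
  Position 2: 'c' vs 'b' => DIFFER
  Position 3: 'e' vs 'c' => DIFFER
  Position 4: 'c' vs 'd' => DIFFER
  Position 5: 'c' vs 'e' => DIFFER
Positions that differ: 4

4


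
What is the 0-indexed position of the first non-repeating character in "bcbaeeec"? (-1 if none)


Input: bcbaeeec
Character frequencies:
  'a': 1
  'b': 2
  'c': 2
  'e': 3
Scanning left to right for freq == 1:
  Position 0 ('b'): freq=2, skip
  Position 1 ('c'): freq=2, skip
  Position 2 ('b'): freq=2, skip
  Position 3 ('a'): unique! => answer = 3

3


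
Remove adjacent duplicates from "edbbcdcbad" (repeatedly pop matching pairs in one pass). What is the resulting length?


Input: edbbcdcbad
Stack-based adjacent duplicate removal:
  Read 'e': push. Stack: e
  Read 'd': push. Stack: ed
  Read 'b': push. Stack: edb
  Read 'b': matches stack top 'b' => pop. Stack: ed
  Read 'c': push. Stack: edc
  Read 'd': push. Stack: edcd
  Read 'c': push. Stack: edcdc
  Read 'b': push. Stack: edcdcb
  Read 'a': push. Stack: edcdcba
  Read 'd': push. Stack: edcdcbad
Final stack: "edcdcbad" (length 8)

8


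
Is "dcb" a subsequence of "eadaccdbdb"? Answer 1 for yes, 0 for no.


Check if "dcb" is a subsequence of "eadaccdbdb"
Greedy scan:
  Position 0 ('e'): no match needed
  Position 1 ('a'): no match needed
  Position 2 ('d'): matches sub[0] = 'd'
  Position 3 ('a'): no match needed
  Position 4 ('c'): matches sub[1] = 'c'
  Position 5 ('c'): no match needed
  Position 6 ('d'): no match needed
  Position 7 ('b'): matches sub[2] = 'b'
  Position 8 ('d'): no match needed
  Position 9 ('b'): no match needed
All 3 characters matched => is a subsequence

1


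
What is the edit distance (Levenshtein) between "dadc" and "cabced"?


Computing edit distance: "dadc" -> "cabced"
DP table:
           c    a    b    c    e    d
      0    1    2    3    4    5    6
  d   1    1    2    3    4    5    5
  a   2    2    1    2    3    4    5
  d   3    3    2    2    3    4    4
  c   4    3    3    3    2    3    4
Edit distance = dp[4][6] = 4

4


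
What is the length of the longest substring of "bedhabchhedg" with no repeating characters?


Input: "bedhabchhedg"
Sliding window (track last position of each char):
  Position 0 ('b'): window [0,0] length 1 -- new best
  Position 1 ('e'): window [0,1] length 2 -- new best
  Position 2 ('d'): window [0,2] length 3 -- new best
  Position 3 ('h'): window [0,3] length 4 -- new best
  Position 4 ('a'): window [0,4] length 5 -- new best
  Position 5 ('b'): repeat (last at 0), move window start to 1
  Position 5 ('b'): window [1,5] length 5
  Position 6 ('c'): window [1,6] length 6 -- new best
  Position 7 ('h'): repeat (last at 3), move window start to 4
  Position 7 ('h'): window [4,7] length 4
  Position 8 ('h'): repeat (last at 7), move window start to 8
  Position 8 ('h'): window [8,8] length 1
  Position 9 ('e'): window [8,9] length 2
  Position 10 ('d'): window [8,10] length 3
  Position 11 ('g'): window [8,11] length 4
Longest substring with no repeats: "edhabc" with length 6

6


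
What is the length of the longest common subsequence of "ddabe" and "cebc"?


LCS of "ddabe" and "cebc"
DP table:
           c    e    b    c
      0    0    0    0    0
  d   0    0    0    0    0
  d   0    0    0    0    0
  a   0    0    0    0    0
  b   0    0    0    1    1
  e   0    0    1    1    1
LCS length = dp[5][4] = 1

1


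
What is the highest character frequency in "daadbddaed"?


Input: daadbddaed
Character counts:
  'a': 3
  'b': 1
  'd': 5
  'e': 1
Maximum frequency: 5

5


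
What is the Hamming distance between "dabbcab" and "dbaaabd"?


Comparing "dabbcab" and "dbaaabd" position by position:
  Position 0: 'd' vs 'd' => same
  Position 1: 'a' vs 'b' => differ
  Position 2: 'b' vs 'a' => differ
  Position 3: 'b' vs 'a' => differ
  Position 4: 'c' vs 'a' => differ
  Position 5: 'a' vs 'b' => differ
  Position 6: 'b' vs 'd' => differ
Total differences (Hamming distance): 6

6


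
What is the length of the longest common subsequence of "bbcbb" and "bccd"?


LCS of "bbcbb" and "bccd"
DP table:
           b    c    c    d
      0    0    0    0    0
  b   0    1    1    1    1
  b   0    1    1    1    1
  c   0    1    2    2    2
  b   0    1    2    2    2
  b   0    1    2    2    2
LCS length = dp[5][4] = 2

2


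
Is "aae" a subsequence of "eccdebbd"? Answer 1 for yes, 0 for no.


Check if "aae" is a subsequence of "eccdebbd"
Greedy scan:
  Position 0 ('e'): no match needed
  Position 1 ('c'): no match needed
  Position 2 ('c'): no match needed
  Position 3 ('d'): no match needed
  Position 4 ('e'): no match needed
  Position 5 ('b'): no match needed
  Position 6 ('b'): no match needed
  Position 7 ('d'): no match needed
Only matched 0/3 characters => not a subsequence

0


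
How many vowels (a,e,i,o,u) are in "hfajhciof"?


Input: hfajhciof
Checking each character:
  'h' at position 0: consonant
  'f' at position 1: consonant
  'a' at position 2: vowel (running total: 1)
  'j' at position 3: consonant
  'h' at position 4: consonant
  'c' at position 5: consonant
  'i' at position 6: vowel (running total: 2)
  'o' at position 7: vowel (running total: 3)
  'f' at position 8: consonant
Total vowels: 3

3


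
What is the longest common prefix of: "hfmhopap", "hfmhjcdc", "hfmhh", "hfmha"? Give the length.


Words: hfmhopap, hfmhjcdc, hfmhh, hfmha
  Position 0: all 'h' => match
  Position 1: all 'f' => match
  Position 2: all 'm' => match
  Position 3: all 'h' => match
  Position 4: ('o', 'j', 'h', 'a') => mismatch, stop
LCP = "hfmh" (length 4)

4


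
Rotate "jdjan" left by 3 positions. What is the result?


Input: "jdjan", rotate left by 3
First 3 characters: "jdj"
Remaining characters: "an"
Concatenate remaining + first: "an" + "jdj" = "anjdj"

anjdj


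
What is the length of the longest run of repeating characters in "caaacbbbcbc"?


Input: "caaacbbbcbc"
Scanning for longest run:
  Position 1 ('a'): new char, reset run to 1
  Position 2 ('a'): continues run of 'a', length=2
  Position 3 ('a'): continues run of 'a', length=3
  Position 4 ('c'): new char, reset run to 1
  Position 5 ('b'): new char, reset run to 1
  Position 6 ('b'): continues run of 'b', length=2
  Position 7 ('b'): continues run of 'b', length=3
  Position 8 ('c'): new char, reset run to 1
  Position 9 ('b'): new char, reset run to 1
  Position 10 ('c'): new char, reset run to 1
Longest run: 'a' with length 3

3


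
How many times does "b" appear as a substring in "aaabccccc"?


Searching for "b" in "aaabccccc"
Scanning each position:
  Position 0: "a" => no
  Position 1: "a" => no
  Position 2: "a" => no
  Position 3: "b" => MATCH
  Position 4: "c" => no
  Position 5: "c" => no
  Position 6: "c" => no
  Position 7: "c" => no
  Position 8: "c" => no
Total occurrences: 1

1


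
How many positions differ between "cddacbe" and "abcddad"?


Comparing "cddacbe" and "abcddad" position by position:
  Position 0: 'c' vs 'a' => DIFFER
  Position 1: 'd' vs 'b' => DIFFER
  Position 2: 'd' vs 'c' => DIFFER
  Position 3: 'a' vs 'd' => DIFFER
  Position 4: 'c' vs 'd' => DIFFER
  Position 5: 'b' vs 'a' => DIFFER
  Position 6: 'e' vs 'd' => DIFFER
Positions that differ: 7

7


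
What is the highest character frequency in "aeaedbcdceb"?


Input: aeaedbcdceb
Character counts:
  'a': 2
  'b': 2
  'c': 2
  'd': 2
  'e': 3
Maximum frequency: 3

3


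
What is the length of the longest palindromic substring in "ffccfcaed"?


Input: "ffccfcaed"
Checking substrings for palindromes:
  [1:5] "fccf" (len 4) => palindrome
  [3:6] "cfc" (len 3) => palindrome
  [0:2] "ff" (len 2) => palindrome
  [2:4] "cc" (len 2) => palindrome
Longest palindromic substring: "fccf" with length 4

4


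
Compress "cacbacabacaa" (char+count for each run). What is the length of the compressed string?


Input: cacbacabacaa
Runs:
  'c' x 1 => "c1"
  'a' x 1 => "a1"
  'c' x 1 => "c1"
  'b' x 1 => "b1"
  'a' x 1 => "a1"
  'c' x 1 => "c1"
  'a' x 1 => "a1"
  'b' x 1 => "b1"
  'a' x 1 => "a1"
  'c' x 1 => "c1"
  'a' x 2 => "a2"
Compressed: "c1a1c1b1a1c1a1b1a1c1a2"
Compressed length: 22

22


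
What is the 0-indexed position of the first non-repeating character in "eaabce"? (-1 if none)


Input: eaabce
Character frequencies:
  'a': 2
  'b': 1
  'c': 1
  'e': 2
Scanning left to right for freq == 1:
  Position 0 ('e'): freq=2, skip
  Position 1 ('a'): freq=2, skip
  Position 2 ('a'): freq=2, skip
  Position 3 ('b'): unique! => answer = 3

3


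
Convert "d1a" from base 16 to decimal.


Input: "d1a" in base 16
Positional expansion:
  Digit 'd' (value 13) x 16^2 = 3328
  Digit '1' (value 1) x 16^1 = 16
  Digit 'a' (value 10) x 16^0 = 10
Sum = 3354

3354


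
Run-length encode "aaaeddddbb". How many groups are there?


Input: aaaeddddbb
Scanning for consecutive runs:
  Group 1: 'a' x 3 (positions 0-2)
  Group 2: 'e' x 1 (positions 3-3)
  Group 3: 'd' x 4 (positions 4-7)
  Group 4: 'b' x 2 (positions 8-9)
Total groups: 4

4


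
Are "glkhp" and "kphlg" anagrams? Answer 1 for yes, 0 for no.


Strings: "glkhp", "kphlg"
Sorted first:  ghklp
Sorted second: ghklp
Sorted forms match => anagrams

1


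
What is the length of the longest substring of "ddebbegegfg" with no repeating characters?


Input: "ddebbegegfg"
Sliding window (track last position of each char):
  Position 0 ('d'): window [0,0] length 1 -- new best
  Position 1 ('d'): repeat (last at 0), move window start to 1
  Position 1 ('d'): window [1,1] length 1
  Position 2 ('e'): window [1,2] length 2 -- new best
  Position 3 ('b'): window [1,3] length 3 -- new best
  Position 4 ('b'): repeat (last at 3), move window start to 4
  Position 4 ('b'): window [4,4] length 1
  Position 5 ('e'): window [4,5] length 2
  Position 6 ('g'): window [4,6] length 3
  Position 7 ('e'): repeat (last at 5), move window start to 6
  Position 7 ('e'): window [6,7] length 2
  Position 8 ('g'): repeat (last at 6), move window start to 7
  Position 8 ('g'): window [7,8] length 2
  Position 9 ('f'): window [7,9] length 3
  Position 10 ('g'): repeat (last at 8), move window start to 9
  Position 10 ('g'): window [9,10] length 2
Longest substring with no repeats: "deb" with length 3

3


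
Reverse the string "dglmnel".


Input: dglmnel
Reading characters right to left:
  Position 6: 'l'
  Position 5: 'e'
  Position 4: 'n'
  Position 3: 'm'
  Position 2: 'l'
  Position 1: 'g'
  Position 0: 'd'
Reversed: lenmlgd

lenmlgd


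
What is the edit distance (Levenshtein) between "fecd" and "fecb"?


Computing edit distance: "fecd" -> "fecb"
DP table:
           f    e    c    b
      0    1    2    3    4
  f   1    0    1    2    3
  e   2    1    0    1    2
  c   3    2    1    0    1
  d   4    3    2    1    1
Edit distance = dp[4][4] = 1

1


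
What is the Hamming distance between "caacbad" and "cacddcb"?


Comparing "caacbad" and "cacddcb" position by position:
  Position 0: 'c' vs 'c' => same
  Position 1: 'a' vs 'a' => same
  Position 2: 'a' vs 'c' => differ
  Position 3: 'c' vs 'd' => differ
  Position 4: 'b' vs 'd' => differ
  Position 5: 'a' vs 'c' => differ
  Position 6: 'd' vs 'b' => differ
Total differences (Hamming distance): 5

5


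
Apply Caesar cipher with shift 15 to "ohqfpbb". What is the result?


Caesar cipher: shift "ohqfpbb" by 15
  'o' (pos 14) + 15 = pos 3 = 'd'
  'h' (pos 7) + 15 = pos 22 = 'w'
  'q' (pos 16) + 15 = pos 5 = 'f'
  'f' (pos 5) + 15 = pos 20 = 'u'
  'p' (pos 15) + 15 = pos 4 = 'e'
  'b' (pos 1) + 15 = pos 16 = 'q'
  'b' (pos 1) + 15 = pos 16 = 'q'
Result: dwfueqq

dwfueqq


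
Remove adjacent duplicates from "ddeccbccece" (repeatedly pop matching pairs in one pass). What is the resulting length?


Input: ddeccbccece
Stack-based adjacent duplicate removal:
  Read 'd': push. Stack: d
  Read 'd': matches stack top 'd' => pop. Stack: (empty)
  Read 'e': push. Stack: e
  Read 'c': push. Stack: ec
  Read 'c': matches stack top 'c' => pop. Stack: e
  Read 'b': push. Stack: eb
  Read 'c': push. Stack: ebc
  Read 'c': matches stack top 'c' => pop. Stack: eb
  Read 'e': push. Stack: ebe
  Read 'c': push. Stack: ebec
  Read 'e': push. Stack: ebece
Final stack: "ebece" (length 5)

5


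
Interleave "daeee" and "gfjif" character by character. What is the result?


Interleaving "daeee" and "gfjif":
  Position 0: 'd' from first, 'g' from second => "dg"
  Position 1: 'a' from first, 'f' from second => "af"
  Position 2: 'e' from first, 'j' from second => "ej"
  Position 3: 'e' from first, 'i' from second => "ei"
  Position 4: 'e' from first, 'f' from second => "ef"
Result: dgafejeief

dgafejeief


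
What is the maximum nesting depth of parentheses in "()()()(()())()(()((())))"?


Input: "()()()(()())()(()((())))"
Tracking depth:
  Position 0 '(': depth becomes 1
  Position 1 ')': depth becomes 0
  Position 2 '(': depth becomes 1
  Position 3 ')': depth becomes 0
  Position 4 '(': depth becomes 1
  Position 5 ')': depth becomes 0
  Position 6 '(': depth becomes 1
  Position 7 '(': depth becomes 2
  Position 8 ')': depth becomes 1
  Position 9 '(': depth becomes 2
  Position 10 ')': depth becomes 1
  Position 11 ')': depth becomes 0
  Position 12 '(': depth becomes 1
  Position 13 ')': depth becomes 0
  Position 14 '(': depth becomes 1
  Position 15 '(': depth becomes 2
  Position 16 ')': depth becomes 1
  Position 17 '(': depth becomes 2
  Position 18 '(': depth becomes 3
  Position 19 '(': depth becomes 4
  Position 20 ')': depth becomes 3
  Position 21 ')': depth becomes 2
  Position 22 ')': depth becomes 1
  Position 23 ')': depth becomes 0
Maximum depth reached: 4

4


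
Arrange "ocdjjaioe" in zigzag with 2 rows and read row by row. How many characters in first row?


Zigzag "ocdjjaioe" into 2 rows:
Placing characters:
  'o' => row 0
  'c' => row 1
  'd' => row 0
  'j' => row 1
  'j' => row 0
  'a' => row 1
  'i' => row 0
  'o' => row 1
  'e' => row 0
Rows:
  Row 0: "odjie"
  Row 1: "cjao"
First row length: 5

5


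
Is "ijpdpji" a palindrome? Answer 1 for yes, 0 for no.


Input: ijpdpji
Reversed: ijpdpji
  Compare pos 0 ('i') with pos 6 ('i'): match
  Compare pos 1 ('j') with pos 5 ('j'): match
  Compare pos 2 ('p') with pos 4 ('p'): match
Result: palindrome

1


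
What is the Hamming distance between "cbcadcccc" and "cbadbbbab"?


Comparing "cbcadcccc" and "cbadbbbab" position by position:
  Position 0: 'c' vs 'c' => same
  Position 1: 'b' vs 'b' => same
  Position 2: 'c' vs 'a' => differ
  Position 3: 'a' vs 'd' => differ
  Position 4: 'd' vs 'b' => differ
  Position 5: 'c' vs 'b' => differ
  Position 6: 'c' vs 'b' => differ
  Position 7: 'c' vs 'a' => differ
  Position 8: 'c' vs 'b' => differ
Total differences (Hamming distance): 7

7


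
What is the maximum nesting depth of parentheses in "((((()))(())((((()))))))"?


Input: "((((()))(())((((()))))))"
Tracking depth:
  Position 0 '(': depth becomes 1
  Position 1 '(': depth becomes 2
  Position 2 '(': depth becomes 3
  Position 3 '(': depth becomes 4
  Position 4 '(': depth becomes 5
  Position 5 ')': depth becomes 4
  Position 6 ')': depth becomes 3
  Position 7 ')': depth becomes 2
  Position 8 '(': depth becomes 3
  Position 9 '(': depth becomes 4
  Position 10 ')': depth becomes 3
  Position 11 ')': depth becomes 2
  Position 12 '(': depth becomes 3
  Position 13 '(': depth becomes 4
  Position 14 '(': depth becomes 5
  Position 15 '(': depth becomes 6
  Position 16 '(': depth becomes 7
  Position 17 ')': depth becomes 6
  Position 18 ')': depth becomes 5
  Position 19 ')': depth becomes 4
  Position 20 ')': depth becomes 3
  Position 21 ')': depth becomes 2
  Position 22 ')': depth becomes 1
  Position 23 ')': depth becomes 0
Maximum depth reached: 7

7
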